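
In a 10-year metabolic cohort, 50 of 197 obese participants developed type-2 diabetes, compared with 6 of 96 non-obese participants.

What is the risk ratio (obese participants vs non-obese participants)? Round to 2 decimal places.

RR: 4.06

risk, obese participants = 50/197 = 0.2538
risk, non-obese participants = 6/96 = 0.0625
RR = 0.2538 / 0.0625 = 4.06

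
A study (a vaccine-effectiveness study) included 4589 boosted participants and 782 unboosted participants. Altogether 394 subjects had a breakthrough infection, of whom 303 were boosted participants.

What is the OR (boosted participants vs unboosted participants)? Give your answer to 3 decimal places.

boosted participants without the outcome: 4589 − 303 = 4286
unboosted participants with the outcome: 394 − 303 = 91
unboosted participants without the outcome: 782 − 91 = 691
OR = (303 × 691) / (4286 × 91) = 209373/390026 ≈ 0.537

0.537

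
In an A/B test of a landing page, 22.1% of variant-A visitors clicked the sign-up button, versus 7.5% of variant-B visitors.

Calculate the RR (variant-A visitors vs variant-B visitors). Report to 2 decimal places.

RR = 0.2210 / 0.0750 = 2.95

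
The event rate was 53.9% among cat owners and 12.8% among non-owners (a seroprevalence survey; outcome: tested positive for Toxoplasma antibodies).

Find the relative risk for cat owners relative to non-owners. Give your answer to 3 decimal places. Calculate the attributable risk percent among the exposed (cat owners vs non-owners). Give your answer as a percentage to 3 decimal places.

RR = 0.5390 / 0.1280 = 4.211
AR% = (0.5390 − 0.1280) / 0.5390 = 0.7625 → 76.252%

RR = 4.211; AR% = 76.252%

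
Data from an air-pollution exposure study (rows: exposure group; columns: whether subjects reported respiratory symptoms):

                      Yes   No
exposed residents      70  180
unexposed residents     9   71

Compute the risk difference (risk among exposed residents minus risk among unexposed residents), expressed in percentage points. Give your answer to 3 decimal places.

risk, exposed residents = 70/250 = 0.2800
risk, unexposed residents = 9/80 = 0.1125
risk difference = 0.2800 − 0.1125 = 0.1675 → 16.750 percentage points

16.750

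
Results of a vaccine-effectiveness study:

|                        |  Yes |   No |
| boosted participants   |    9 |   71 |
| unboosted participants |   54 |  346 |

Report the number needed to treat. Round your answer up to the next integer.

NNT: 45

risk, boosted participants = 9/80 = 0.112500
risk, unboosted participants = 54/400 = 0.135000
absolute risk difference = 0.022500
1 / 0.022500 = 44.444 → round up → 45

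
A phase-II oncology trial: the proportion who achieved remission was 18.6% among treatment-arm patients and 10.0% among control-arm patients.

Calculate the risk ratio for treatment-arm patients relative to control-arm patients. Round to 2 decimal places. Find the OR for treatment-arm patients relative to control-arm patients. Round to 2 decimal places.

RR = 0.1860 / 0.1000 = 1.86
odds, treatment-arm patients = 0.1860/0.8140 = 0.2285
odds, control-arm patients = 0.1000/0.9000 = 0.1111
OR = 0.2285 / 0.1111 = 2.06

RR = 1.86; OR = 2.06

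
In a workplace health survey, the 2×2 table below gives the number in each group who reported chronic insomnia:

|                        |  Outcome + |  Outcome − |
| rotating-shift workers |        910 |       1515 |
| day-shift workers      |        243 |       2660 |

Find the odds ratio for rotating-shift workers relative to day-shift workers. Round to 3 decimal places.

OR = (910 × 2660) / (1515 × 243) = 2420600/368145 ≈ 6.575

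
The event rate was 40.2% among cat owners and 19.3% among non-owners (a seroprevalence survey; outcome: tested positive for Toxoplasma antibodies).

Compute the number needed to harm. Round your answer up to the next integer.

NNH: 5

absolute risk difference = 0.209000
1 / 0.209000 = 4.785 → round up → 5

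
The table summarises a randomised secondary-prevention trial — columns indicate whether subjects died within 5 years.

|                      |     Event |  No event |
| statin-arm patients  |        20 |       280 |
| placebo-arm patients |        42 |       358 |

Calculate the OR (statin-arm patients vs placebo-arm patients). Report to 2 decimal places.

0.61

odds, statin-arm patients = 20/280 = 0.0714
odds, placebo-arm patients = 42/358 = 0.1173
OR = 0.0714 / 0.1173 = 0.61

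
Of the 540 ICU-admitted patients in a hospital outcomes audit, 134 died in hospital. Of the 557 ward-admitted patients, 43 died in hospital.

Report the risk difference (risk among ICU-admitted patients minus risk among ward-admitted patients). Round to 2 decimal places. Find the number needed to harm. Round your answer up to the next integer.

risk, ICU-admitted patients = 134/540 = 0.2481
risk, ward-admitted patients = 43/557 = 0.0772
risk difference = 0.2481 − 0.0772 = 0.17
absolute risk difference = 0.170949
1 / 0.170949 = 5.850 → round up → 6

RD = 0.17; NNH = 6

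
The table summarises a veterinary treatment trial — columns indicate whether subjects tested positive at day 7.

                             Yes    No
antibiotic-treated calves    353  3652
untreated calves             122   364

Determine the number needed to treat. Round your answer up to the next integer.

risk, antibiotic-treated calves = 353/4005 = 0.088140
risk, untreated calves = 122/486 = 0.251029
absolute risk difference = 0.162889
1 / 0.162889 = 6.139 → round up → 7

NNT: 7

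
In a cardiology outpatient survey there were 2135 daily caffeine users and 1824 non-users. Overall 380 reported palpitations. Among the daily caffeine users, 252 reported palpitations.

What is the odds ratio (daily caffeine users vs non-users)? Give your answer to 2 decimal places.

OR ≈ 1.77

daily caffeine users without the outcome: 2135 − 252 = 1883
non-users with the outcome: 380 − 252 = 128
non-users without the outcome: 1824 − 128 = 1696
OR = (252 × 1696) / (1883 × 128) = 427392/241024 ≈ 1.77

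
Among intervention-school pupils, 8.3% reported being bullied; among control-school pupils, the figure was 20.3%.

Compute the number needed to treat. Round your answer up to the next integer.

absolute risk difference = 0.120000
1 / 0.120000 = 8.333 → round up → 9

9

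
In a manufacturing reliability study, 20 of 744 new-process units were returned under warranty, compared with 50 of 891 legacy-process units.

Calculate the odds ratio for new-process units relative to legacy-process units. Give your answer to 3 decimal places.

OR = (20 × 841) / (724 × 50) = 16820/36200 ≈ 0.465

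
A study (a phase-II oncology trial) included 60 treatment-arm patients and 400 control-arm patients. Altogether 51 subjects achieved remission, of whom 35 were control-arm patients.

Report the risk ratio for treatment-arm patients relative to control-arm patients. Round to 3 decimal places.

3.048

treatment-arm patients with the outcome: 51 − 35 = 16
treatment-arm patients without the outcome: 60 − 16 = 44
control-arm patients without the outcome: 400 − 35 = 365
risk, treatment-arm patients = 16/60 = 0.2667
risk, control-arm patients = 35/400 = 0.0875
RR = 0.2667 / 0.0875 = 3.048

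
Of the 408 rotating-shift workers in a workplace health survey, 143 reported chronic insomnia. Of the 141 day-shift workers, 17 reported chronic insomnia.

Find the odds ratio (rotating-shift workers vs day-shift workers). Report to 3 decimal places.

3.936

odds, rotating-shift workers = 143/265 = 0.5396
odds, day-shift workers = 17/124 = 0.1371
OR = 0.5396 / 0.1371 = 3.936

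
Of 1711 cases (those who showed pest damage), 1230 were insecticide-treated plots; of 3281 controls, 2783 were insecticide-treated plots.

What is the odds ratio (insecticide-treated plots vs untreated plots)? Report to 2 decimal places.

odds, insecticide-treated plots = 1230/2783 = 0.4420
odds, untreated plots = 481/498 = 0.9659
OR = 0.4420 / 0.9659 = 0.46

0.46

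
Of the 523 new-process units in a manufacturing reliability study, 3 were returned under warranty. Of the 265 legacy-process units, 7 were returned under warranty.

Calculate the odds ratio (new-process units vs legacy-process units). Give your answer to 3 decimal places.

OR = (3 × 258) / (520 × 7) = 774/3640 ≈ 0.213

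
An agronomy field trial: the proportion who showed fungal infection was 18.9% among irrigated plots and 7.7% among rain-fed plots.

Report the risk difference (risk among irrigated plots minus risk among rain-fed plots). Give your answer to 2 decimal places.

risk difference = 0.1890 − 0.0770 = 0.11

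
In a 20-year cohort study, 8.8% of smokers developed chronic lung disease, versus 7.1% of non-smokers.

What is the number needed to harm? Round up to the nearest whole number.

absolute risk difference = 0.017000
1 / 0.017000 = 58.824 → round up → 59

NNH: 59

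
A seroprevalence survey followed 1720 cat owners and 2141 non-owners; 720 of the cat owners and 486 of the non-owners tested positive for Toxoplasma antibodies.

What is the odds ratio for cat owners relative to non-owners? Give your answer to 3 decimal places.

OR = (720 × 1655) / (1000 × 486) = 1191600/486000 ≈ 2.452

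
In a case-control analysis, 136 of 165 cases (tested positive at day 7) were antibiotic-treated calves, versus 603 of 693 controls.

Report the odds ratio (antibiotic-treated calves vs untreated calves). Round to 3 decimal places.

OR = (136 × 90) / (603 × 29) = 12240/17487 ≈ 0.700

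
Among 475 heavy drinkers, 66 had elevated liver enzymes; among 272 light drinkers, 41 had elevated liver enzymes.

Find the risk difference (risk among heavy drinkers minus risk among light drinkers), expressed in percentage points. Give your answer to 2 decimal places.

risk, heavy drinkers = 66/475 = 0.1389
risk, light drinkers = 41/272 = 0.1507
risk difference = 0.1389 − 0.1507 = -0.0118 → -1.18 percentage points

RD = -1.18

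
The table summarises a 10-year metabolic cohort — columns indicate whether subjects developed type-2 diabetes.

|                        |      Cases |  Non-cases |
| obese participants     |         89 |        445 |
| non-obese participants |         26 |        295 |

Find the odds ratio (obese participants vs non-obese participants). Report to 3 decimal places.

OR = (89 × 295) / (445 × 26) = 26255/11570 ≈ 2.269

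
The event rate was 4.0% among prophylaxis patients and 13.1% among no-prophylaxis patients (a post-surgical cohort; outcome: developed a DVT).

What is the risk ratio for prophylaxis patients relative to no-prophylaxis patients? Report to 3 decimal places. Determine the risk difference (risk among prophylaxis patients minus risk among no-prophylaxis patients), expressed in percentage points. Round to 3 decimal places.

RR = 0.04000 / 0.13100 = 0.305
risk difference = 0.04000 − 0.13100 = -0.09100 → -9.100 percentage points

RR = 0.305; RD = -9.100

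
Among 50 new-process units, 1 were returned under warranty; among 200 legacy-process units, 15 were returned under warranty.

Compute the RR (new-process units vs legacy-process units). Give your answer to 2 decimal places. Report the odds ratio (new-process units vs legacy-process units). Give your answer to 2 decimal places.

RR = 0.27; OR = 0.25

risk, new-process units = 1/50 = 0.02000
risk, legacy-process units = 15/200 = 0.07500
RR = 0.02000 / 0.07500 = 0.27
OR = (1 × 185) / (49 × 15) = 185/735 ≈ 0.25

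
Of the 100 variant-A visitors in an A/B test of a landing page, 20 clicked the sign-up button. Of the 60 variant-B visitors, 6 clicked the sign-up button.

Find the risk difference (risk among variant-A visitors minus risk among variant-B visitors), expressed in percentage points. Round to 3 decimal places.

10.000

risk, variant-A visitors = 20/100 = 0.2000
risk, variant-B visitors = 6/60 = 0.1000
risk difference = 0.2000 − 0.1000 = 0.1000 → 10.000 percentage points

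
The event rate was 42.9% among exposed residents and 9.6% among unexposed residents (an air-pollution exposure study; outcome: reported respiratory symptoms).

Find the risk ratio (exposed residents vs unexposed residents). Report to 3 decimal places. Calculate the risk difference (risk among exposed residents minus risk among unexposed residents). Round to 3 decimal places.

RR = 4.469; RD = 0.333

RR = 0.4290 / 0.0960 = 4.469
risk difference = 0.4290 − 0.0960 = 0.333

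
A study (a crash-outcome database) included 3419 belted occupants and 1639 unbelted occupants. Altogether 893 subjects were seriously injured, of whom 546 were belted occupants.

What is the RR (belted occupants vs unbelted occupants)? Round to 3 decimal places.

RR = 0.754

belted occupants without the outcome: 3419 − 546 = 2873
unbelted occupants with the outcome: 893 − 546 = 347
unbelted occupants without the outcome: 1639 − 347 = 1292
risk, belted occupants = 546/3419 = 0.1597
risk, unbelted occupants = 347/1639 = 0.2117
RR = 0.1597 / 0.2117 = 0.754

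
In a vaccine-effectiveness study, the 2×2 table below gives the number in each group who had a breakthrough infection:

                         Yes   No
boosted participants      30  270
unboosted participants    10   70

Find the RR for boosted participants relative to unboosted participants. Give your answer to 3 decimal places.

RR ≈ 0.800

risk, boosted participants = 30/300 = 0.1000
risk, unboosted participants = 10/80 = 0.1250
RR = 0.1000 / 0.1250 = 0.800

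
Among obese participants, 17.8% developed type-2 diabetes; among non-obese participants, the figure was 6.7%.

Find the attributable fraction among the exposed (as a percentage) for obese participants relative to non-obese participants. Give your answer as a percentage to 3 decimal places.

AR% = (0.1780 − 0.0670) / 0.1780 = 0.6236 → 62.360%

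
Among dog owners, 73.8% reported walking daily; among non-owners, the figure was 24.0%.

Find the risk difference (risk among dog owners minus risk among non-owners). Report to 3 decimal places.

risk difference = 0.7380 − 0.2400 = 0.498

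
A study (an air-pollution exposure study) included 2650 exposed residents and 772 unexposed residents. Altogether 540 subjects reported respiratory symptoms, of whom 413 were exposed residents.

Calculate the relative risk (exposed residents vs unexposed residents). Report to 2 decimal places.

exposed residents without the outcome: 2650 − 413 = 2237
unexposed residents with the outcome: 540 − 413 = 127
unexposed residents without the outcome: 772 − 127 = 645
risk, exposed residents = 413/2650 = 0.1558
risk, unexposed residents = 127/772 = 0.1645
RR = 0.1558 / 0.1645 = 0.95

RR ≈ 0.95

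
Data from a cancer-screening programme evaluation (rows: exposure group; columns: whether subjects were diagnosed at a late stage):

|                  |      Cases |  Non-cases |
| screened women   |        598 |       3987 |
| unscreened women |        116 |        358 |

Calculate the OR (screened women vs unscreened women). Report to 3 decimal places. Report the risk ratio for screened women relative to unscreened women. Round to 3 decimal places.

OR = (598 × 358) / (3987 × 116) = 214084/462492 ≈ 0.463
risk, screened women = 598/4585 = 0.1304
risk, unscreened women = 116/474 = 0.2447
RR = 0.1304 / 0.2447 = 0.533

OR = 0.463; RR = 0.533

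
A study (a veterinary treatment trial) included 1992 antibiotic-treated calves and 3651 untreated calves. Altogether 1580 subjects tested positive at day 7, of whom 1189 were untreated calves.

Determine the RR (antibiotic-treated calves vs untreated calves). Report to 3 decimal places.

RR = 0.603

antibiotic-treated calves with the outcome: 1580 − 1189 = 391
antibiotic-treated calves without the outcome: 1992 − 391 = 1601
untreated calves without the outcome: 3651 − 1189 = 2462
risk, antibiotic-treated calves = 391/1992 = 0.1963
risk, untreated calves = 1189/3651 = 0.3257
RR = 0.1963 / 0.3257 = 0.603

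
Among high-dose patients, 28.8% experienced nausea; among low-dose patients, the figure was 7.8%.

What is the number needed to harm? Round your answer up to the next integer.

5

absolute risk difference = 0.210000
1 / 0.210000 = 4.762 → round up → 5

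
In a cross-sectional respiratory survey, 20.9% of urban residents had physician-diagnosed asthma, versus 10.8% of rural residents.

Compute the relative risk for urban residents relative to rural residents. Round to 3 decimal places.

RR = 0.2090 / 0.1080 = 1.935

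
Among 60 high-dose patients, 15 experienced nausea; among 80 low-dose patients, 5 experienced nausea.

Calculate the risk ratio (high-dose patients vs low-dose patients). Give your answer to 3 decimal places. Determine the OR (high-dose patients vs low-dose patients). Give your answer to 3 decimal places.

RR = 4.000; OR = 5.000

risk, high-dose patients = 15/60 = 0.2500
risk, low-dose patients = 5/80 = 0.0625
RR = 0.2500 / 0.0625 = 4.000
OR = (15 × 75) / (45 × 5) = 1125/225 ≈ 5.000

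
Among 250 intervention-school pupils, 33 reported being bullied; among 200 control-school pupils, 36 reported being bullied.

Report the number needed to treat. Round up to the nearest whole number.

NNT = 21

risk, intervention-school pupils = 33/250 = 0.132000
risk, control-school pupils = 36/200 = 0.180000
absolute risk difference = 0.048000
1 / 0.048000 = 20.833 → round up → 21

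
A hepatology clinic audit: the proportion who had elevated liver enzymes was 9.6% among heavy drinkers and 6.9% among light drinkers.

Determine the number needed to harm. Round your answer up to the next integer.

38

absolute risk difference = 0.027000
1 / 0.027000 = 37.037 → round up → 38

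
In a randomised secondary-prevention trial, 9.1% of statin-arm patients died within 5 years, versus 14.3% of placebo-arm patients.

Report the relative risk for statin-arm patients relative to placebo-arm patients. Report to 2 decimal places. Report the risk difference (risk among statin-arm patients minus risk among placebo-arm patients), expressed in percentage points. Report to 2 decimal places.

RR = 0.0910 / 0.1430 = 0.64
risk difference = 0.0910 − 0.1430 = -0.0520 → -5.20 percentage points

RR = 0.64; RD = -5.20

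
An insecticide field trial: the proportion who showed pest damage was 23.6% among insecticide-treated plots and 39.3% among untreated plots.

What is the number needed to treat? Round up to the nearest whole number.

absolute risk difference = 0.157000
1 / 0.157000 = 6.369 → round up → 7

NNT ≈ 7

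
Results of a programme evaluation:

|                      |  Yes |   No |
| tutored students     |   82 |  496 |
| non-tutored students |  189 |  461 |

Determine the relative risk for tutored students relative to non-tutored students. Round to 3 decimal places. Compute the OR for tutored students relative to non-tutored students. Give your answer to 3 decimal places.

RR = 0.488; OR = 0.403

risk, tutored students = 82/578 = 0.1419
risk, non-tutored students = 189/650 = 0.2908
RR = 0.1419 / 0.2908 = 0.488
odds, tutored students = 82/496 = 0.1653
odds, non-tutored students = 189/461 = 0.4100
OR = 0.1653 / 0.4100 = 0.403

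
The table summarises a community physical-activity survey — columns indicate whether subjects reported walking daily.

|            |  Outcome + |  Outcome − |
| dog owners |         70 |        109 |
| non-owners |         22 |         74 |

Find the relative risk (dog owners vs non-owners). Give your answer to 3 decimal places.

risk, dog owners = 70/179 = 0.3911
risk, non-owners = 22/96 = 0.2292
RR = 0.3911 / 0.2292 = 1.706

RR: 1.706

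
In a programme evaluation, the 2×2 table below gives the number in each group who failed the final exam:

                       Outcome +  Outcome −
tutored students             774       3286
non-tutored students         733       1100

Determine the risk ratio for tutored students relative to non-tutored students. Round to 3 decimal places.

0.477

risk, tutored students = 774/4060 = 0.1906
risk, non-tutored students = 733/1833 = 0.3999
RR = 0.1906 / 0.3999 = 0.477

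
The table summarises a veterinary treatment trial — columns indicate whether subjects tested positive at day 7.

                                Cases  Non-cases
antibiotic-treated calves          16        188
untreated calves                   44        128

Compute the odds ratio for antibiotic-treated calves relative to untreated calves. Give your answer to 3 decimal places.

OR = (16 × 128) / (188 × 44) = 2048/8272 ≈ 0.248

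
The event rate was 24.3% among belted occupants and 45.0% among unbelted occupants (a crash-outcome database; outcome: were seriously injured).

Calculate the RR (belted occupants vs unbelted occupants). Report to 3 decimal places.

RR = 0.2430 / 0.4500 = 0.540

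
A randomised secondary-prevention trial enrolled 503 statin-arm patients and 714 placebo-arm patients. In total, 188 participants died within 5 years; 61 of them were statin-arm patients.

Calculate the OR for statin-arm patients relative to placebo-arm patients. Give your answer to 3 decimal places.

statin-arm patients without the outcome: 503 − 61 = 442
placebo-arm patients with the outcome: 188 − 61 = 127
placebo-arm patients without the outcome: 714 − 127 = 587
odds, statin-arm patients = 61/442 = 0.1380
odds, placebo-arm patients = 127/587 = 0.2164
OR = 0.1380 / 0.2164 = 0.638

OR = 0.638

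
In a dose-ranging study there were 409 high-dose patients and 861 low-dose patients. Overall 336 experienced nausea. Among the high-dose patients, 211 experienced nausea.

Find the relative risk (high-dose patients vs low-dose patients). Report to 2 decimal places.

high-dose patients without the outcome: 409 − 211 = 198
low-dose patients with the outcome: 336 − 211 = 125
low-dose patients without the outcome: 861 − 125 = 736
risk, high-dose patients = 211/409 = 0.5159
risk, low-dose patients = 125/861 = 0.1452
RR = 0.5159 / 0.1452 = 3.55

3.55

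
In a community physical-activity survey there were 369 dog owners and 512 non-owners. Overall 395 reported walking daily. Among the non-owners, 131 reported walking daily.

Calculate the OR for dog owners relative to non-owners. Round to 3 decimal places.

7.313

dog owners with the outcome: 395 − 131 = 264
dog owners without the outcome: 369 − 264 = 105
non-owners without the outcome: 512 − 131 = 381
odds, dog owners = 264/105 = 2.5143
odds, non-owners = 131/381 = 0.3438
OR = 2.5143 / 0.3438 = 7.313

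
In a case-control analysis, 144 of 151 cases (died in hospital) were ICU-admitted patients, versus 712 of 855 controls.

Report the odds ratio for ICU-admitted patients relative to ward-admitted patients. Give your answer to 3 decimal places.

OR = (144 × 143) / (712 × 7) = 20592/4984 ≈ 4.132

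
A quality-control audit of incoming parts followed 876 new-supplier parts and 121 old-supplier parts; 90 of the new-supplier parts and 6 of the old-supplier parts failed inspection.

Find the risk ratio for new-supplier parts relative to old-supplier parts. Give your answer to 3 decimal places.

risk, new-supplier parts = 90/876 = 0.10274
risk, old-supplier parts = 6/121 = 0.04959
RR = 0.10274 / 0.04959 = 2.072

RR = 2.072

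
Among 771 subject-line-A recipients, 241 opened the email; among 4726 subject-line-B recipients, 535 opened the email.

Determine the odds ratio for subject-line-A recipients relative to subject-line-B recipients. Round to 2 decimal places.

odds, subject-line-A recipients = 241/530 = 0.4547
odds, subject-line-B recipients = 535/4191 = 0.1277
OR = 0.4547 / 0.1277 = 3.56

OR ≈ 3.56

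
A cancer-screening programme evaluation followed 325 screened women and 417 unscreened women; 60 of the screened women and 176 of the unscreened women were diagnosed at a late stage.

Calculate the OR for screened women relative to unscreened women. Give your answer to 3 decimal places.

odds, screened women = 60/265 = 0.2264
odds, unscreened women = 176/241 = 0.7303
OR = 0.2264 / 0.7303 = 0.310

0.310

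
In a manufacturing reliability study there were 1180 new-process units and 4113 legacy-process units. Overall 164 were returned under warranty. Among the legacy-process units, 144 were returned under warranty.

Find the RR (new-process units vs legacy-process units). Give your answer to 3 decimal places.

new-process units with the outcome: 164 − 144 = 20
new-process units without the outcome: 1180 − 20 = 1160
legacy-process units without the outcome: 4113 − 144 = 3969
risk, new-process units = 20/1180 = 0.01695
risk, legacy-process units = 144/4113 = 0.03501
RR = 0.01695 / 0.03501 = 0.484

RR ≈ 0.484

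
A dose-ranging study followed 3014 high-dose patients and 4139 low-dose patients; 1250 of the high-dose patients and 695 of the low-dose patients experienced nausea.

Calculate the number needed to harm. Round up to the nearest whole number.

NNH ≈ 5

risk, high-dose patients = 1250/3014 = 0.414731
risk, low-dose patients = 695/4139 = 0.167915
absolute risk difference = 0.246816
1 / 0.246816 = 4.052 → round up → 5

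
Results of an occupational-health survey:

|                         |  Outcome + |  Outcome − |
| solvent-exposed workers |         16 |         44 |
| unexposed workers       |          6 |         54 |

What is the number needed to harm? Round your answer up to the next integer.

6

risk, solvent-exposed workers = 16/60 = 0.266667
risk, unexposed workers = 6/60 = 0.100000
absolute risk difference = 0.166667
1 / 0.166667 = 6.000 → round up → 6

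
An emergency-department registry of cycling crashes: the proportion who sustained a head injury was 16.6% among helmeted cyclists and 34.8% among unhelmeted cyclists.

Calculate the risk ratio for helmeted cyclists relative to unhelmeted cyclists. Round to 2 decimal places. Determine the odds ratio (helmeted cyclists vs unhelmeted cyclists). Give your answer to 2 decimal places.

RR = 0.1660 / 0.3480 = 0.48
odds, helmeted cyclists = 0.1660/0.8340 = 0.1990
odds, unhelmeted cyclists = 0.3480/0.6520 = 0.5337
OR = 0.1990 / 0.5337 = 0.37

RR = 0.48; OR = 0.37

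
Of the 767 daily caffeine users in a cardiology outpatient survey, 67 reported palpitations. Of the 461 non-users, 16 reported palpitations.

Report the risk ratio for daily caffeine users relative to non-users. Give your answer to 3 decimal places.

risk, daily caffeine users = 67/767 = 0.08735
risk, non-users = 16/461 = 0.03471
RR = 0.08735 / 0.03471 = 2.517

2.517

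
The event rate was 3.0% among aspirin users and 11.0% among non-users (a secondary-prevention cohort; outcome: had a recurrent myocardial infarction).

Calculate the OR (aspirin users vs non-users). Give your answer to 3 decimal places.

OR ≈ 0.250

odds, aspirin users = 0.03000/0.97000 = 0.03093
odds, non-users = 0.11000/0.89000 = 0.12360
OR = 0.03093 / 0.12360 = 0.250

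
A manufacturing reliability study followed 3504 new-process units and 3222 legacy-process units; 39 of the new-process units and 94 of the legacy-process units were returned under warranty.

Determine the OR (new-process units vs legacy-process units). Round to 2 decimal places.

OR = (39 × 3128) / (3465 × 94) = 121992/325710 ≈ 0.37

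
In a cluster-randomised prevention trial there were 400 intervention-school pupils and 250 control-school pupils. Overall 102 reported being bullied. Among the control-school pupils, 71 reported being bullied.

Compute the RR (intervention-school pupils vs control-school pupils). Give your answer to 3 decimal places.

intervention-school pupils with the outcome: 102 − 71 = 31
intervention-school pupils without the outcome: 400 − 31 = 369
control-school pupils without the outcome: 250 − 71 = 179
risk, intervention-school pupils = 31/400 = 0.0775
risk, control-school pupils = 71/250 = 0.2840
RR = 0.0775 / 0.2840 = 0.273

0.273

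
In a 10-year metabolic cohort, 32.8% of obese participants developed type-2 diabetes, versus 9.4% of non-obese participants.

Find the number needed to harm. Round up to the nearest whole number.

absolute risk difference = 0.234000
1 / 0.234000 = 4.274 → round up → 5

NNH ≈ 5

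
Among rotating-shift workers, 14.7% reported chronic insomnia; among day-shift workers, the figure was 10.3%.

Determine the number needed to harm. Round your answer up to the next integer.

23

absolute risk difference = 0.044000
1 / 0.044000 = 22.727 → round up → 23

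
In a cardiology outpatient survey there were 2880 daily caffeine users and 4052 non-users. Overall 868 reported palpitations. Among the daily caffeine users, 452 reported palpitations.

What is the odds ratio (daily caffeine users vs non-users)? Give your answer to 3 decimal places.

1.627

daily caffeine users without the outcome: 2880 − 452 = 2428
non-users with the outcome: 868 − 452 = 416
non-users without the outcome: 4052 − 416 = 3636
OR = (452 × 3636) / (2428 × 416) = 1643472/1010048 ≈ 1.627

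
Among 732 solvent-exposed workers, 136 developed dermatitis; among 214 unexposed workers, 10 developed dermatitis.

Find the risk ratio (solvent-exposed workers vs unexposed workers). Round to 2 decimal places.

RR ≈ 3.98

risk, solvent-exposed workers = 136/732 = 0.18579
risk, unexposed workers = 10/214 = 0.04673
RR = 0.18579 / 0.04673 = 3.98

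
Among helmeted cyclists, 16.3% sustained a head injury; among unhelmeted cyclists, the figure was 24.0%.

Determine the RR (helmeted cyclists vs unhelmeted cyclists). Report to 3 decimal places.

RR = 0.1630 / 0.2400 = 0.679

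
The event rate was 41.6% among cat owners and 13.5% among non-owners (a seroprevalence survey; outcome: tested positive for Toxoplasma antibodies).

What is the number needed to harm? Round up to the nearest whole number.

NNH ≈ 4

absolute risk difference = 0.281000
1 / 0.281000 = 3.559 → round up → 4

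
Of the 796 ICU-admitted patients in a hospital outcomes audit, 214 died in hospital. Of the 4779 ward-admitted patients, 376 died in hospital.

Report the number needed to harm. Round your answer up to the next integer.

NNH = 6

risk, ICU-admitted patients = 214/796 = 0.268844
risk, ward-admitted patients = 376/4779 = 0.078678
absolute risk difference = 0.190167
1 / 0.190167 = 5.259 → round up → 6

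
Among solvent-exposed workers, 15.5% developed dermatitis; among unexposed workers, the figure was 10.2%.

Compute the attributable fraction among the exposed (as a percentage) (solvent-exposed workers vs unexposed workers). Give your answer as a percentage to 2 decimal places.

AR% = (0.1550 − 0.1020) / 0.1550 = 0.3419 → 34.19%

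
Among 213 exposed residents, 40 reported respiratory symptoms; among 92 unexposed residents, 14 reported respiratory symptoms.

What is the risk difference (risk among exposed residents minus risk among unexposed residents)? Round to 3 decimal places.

risk, exposed residents = 40/213 = 0.1878
risk, unexposed residents = 14/92 = 0.1522
risk difference = 0.1878 − 0.1522 = 0.036

RD = 0.036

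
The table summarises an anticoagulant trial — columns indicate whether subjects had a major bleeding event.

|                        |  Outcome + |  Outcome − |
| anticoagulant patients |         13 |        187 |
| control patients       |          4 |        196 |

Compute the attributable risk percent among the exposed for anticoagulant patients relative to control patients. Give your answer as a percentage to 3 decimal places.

AR% ≈ 69.231%

risk, anticoagulant patients = 13/200 = 0.06500
risk, control patients = 4/200 = 0.02000
AR% = (0.06500 − 0.02000) / 0.06500 = 0.6923 → 69.231%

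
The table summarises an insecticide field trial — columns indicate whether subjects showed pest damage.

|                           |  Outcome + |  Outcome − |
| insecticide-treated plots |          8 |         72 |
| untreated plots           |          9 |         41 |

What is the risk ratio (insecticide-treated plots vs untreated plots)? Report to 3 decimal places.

RR = 0.556

risk, insecticide-treated plots = 8/80 = 0.1000
risk, untreated plots = 9/50 = 0.1800
RR = 0.1000 / 0.1800 = 0.556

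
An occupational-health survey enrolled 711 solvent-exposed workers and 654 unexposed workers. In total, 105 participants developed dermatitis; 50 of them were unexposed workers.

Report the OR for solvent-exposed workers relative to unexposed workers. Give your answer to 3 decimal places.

solvent-exposed workers with the outcome: 105 − 50 = 55
solvent-exposed workers without the outcome: 711 − 55 = 656
unexposed workers without the outcome: 654 − 50 = 604
OR = (55 × 604) / (656 × 50) = 33220/32800 ≈ 1.013

OR = 1.013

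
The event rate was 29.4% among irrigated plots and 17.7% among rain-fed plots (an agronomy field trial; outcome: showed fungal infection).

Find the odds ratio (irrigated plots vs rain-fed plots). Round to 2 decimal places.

1.94

odds, irrigated plots = 0.2940/0.7060 = 0.4164
odds, rain-fed plots = 0.1770/0.8230 = 0.2151
OR = 0.4164 / 0.2151 = 1.94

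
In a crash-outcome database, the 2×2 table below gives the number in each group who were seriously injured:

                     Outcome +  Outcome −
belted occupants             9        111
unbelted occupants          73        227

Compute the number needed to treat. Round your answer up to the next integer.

NNT: 6

risk, belted occupants = 9/120 = 0.075000
risk, unbelted occupants = 73/300 = 0.243333
absolute risk difference = 0.168333
1 / 0.168333 = 5.941 → round up → 6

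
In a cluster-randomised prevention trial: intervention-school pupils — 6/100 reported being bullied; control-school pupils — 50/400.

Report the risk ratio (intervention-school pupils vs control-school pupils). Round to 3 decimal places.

RR = 0.480

risk, intervention-school pupils = 6/100 = 0.0600
risk, control-school pupils = 50/400 = 0.1250
RR = 0.0600 / 0.1250 = 0.480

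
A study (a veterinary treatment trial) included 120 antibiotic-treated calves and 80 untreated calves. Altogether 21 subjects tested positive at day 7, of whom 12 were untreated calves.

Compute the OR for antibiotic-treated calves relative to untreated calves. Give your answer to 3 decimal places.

antibiotic-treated calves with the outcome: 21 − 12 = 9
antibiotic-treated calves without the outcome: 120 − 9 = 111
untreated calves without the outcome: 80 − 12 = 68
OR = (9 × 68) / (111 × 12) = 612/1332 ≈ 0.459

OR: 0.459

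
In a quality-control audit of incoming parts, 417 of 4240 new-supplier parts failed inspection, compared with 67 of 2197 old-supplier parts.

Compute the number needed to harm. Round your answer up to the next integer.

risk, new-supplier parts = 417/4240 = 0.098349
risk, old-supplier parts = 67/2197 = 0.030496
absolute risk difference = 0.067853
1 / 0.067853 = 14.738 → round up → 15

15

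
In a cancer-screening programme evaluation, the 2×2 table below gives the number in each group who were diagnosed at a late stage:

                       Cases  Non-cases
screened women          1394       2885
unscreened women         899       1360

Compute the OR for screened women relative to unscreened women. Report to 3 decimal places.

odds, screened women = 1394/2885 = 0.4832
odds, unscreened women = 899/1360 = 0.6610
OR = 0.4832 / 0.6610 = 0.731

0.731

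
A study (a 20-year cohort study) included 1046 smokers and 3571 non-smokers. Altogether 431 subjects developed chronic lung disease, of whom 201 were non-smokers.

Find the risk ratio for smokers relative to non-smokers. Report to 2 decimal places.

smokers with the outcome: 431 − 201 = 230
smokers without the outcome: 1046 − 230 = 816
non-smokers without the outcome: 3571 − 201 = 3370
risk, smokers = 230/1046 = 0.2199
risk, non-smokers = 201/3571 = 0.0563
RR = 0.2199 / 0.0563 = 3.91

RR: 3.91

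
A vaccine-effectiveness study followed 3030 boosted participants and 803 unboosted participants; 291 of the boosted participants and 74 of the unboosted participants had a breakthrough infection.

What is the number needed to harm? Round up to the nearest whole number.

risk, boosted participants = 291/3030 = 0.096040
risk, unboosted participants = 74/803 = 0.092154
absolute risk difference = 0.003885
1 / 0.003885 = 257.400 → round up → 258

258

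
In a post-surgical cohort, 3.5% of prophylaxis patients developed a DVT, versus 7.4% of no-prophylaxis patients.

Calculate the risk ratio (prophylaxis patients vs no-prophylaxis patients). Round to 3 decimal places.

RR = 0.03500 / 0.07400 = 0.473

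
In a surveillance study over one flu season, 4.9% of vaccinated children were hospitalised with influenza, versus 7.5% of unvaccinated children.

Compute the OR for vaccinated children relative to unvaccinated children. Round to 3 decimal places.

odds, vaccinated children = 0.04900/0.95100 = 0.05152
odds, unvaccinated children = 0.07500/0.92500 = 0.08108
OR = 0.05152 / 0.08108 = 0.635

OR: 0.635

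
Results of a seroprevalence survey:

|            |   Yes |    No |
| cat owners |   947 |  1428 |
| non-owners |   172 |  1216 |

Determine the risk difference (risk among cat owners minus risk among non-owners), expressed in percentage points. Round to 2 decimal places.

RD = 27.48

risk, cat owners = 947/2375 = 0.3987
risk, non-owners = 172/1388 = 0.1239
risk difference = 0.3987 − 0.1239 = 0.2748 → 27.48 percentage points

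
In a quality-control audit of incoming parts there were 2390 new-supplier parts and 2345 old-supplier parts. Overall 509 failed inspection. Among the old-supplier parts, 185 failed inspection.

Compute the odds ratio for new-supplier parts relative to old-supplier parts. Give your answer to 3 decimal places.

new-supplier parts with the outcome: 509 − 185 = 324
new-supplier parts without the outcome: 2390 − 324 = 2066
old-supplier parts without the outcome: 2345 − 185 = 2160
OR = (324 × 2160) / (2066 × 185) = 699840/382210 ≈ 1.831

OR: 1.831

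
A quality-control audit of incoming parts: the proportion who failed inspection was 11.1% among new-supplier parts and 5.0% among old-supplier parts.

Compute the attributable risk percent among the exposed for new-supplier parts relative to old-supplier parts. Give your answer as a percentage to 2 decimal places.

AR% = (0.1110 − 0.0500) / 0.1110 = 0.5495 → 54.95%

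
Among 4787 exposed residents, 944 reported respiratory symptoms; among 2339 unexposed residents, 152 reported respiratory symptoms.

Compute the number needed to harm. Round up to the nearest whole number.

8

risk, exposed residents = 944/4787 = 0.197201
risk, unexposed residents = 152/2339 = 0.064985
absolute risk difference = 0.132216
1 / 0.132216 = 7.563 → round up → 8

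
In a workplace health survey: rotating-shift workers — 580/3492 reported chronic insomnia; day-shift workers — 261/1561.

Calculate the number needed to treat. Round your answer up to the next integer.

risk, rotating-shift workers = 580/3492 = 0.166094
risk, day-shift workers = 261/1561 = 0.167201
absolute risk difference = 0.001107
1 / 0.001107 = 903.342 → round up → 904

NNT: 904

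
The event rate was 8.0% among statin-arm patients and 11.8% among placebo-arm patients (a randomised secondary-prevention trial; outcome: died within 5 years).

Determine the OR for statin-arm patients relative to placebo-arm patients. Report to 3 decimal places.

odds, statin-arm patients = 0.0800/0.9200 = 0.0870
odds, placebo-arm patients = 0.1180/0.8820 = 0.1338
OR = 0.0870 / 0.1338 = 0.650

0.650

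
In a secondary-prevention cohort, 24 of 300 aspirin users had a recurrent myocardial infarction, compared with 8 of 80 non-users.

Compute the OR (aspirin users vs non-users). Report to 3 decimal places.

0.783

odds, aspirin users = 24/276 = 0.0870
odds, non-users = 8/72 = 0.1111
OR = 0.0870 / 0.1111 = 0.783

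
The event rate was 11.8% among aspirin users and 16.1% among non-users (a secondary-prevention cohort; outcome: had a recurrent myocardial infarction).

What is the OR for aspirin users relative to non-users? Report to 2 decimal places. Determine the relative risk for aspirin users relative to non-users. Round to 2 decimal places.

OR = 0.70; RR = 0.73

odds, aspirin users = 0.1180/0.8820 = 0.1338
odds, non-users = 0.1610/0.8390 = 0.1919
OR = 0.1338 / 0.1919 = 0.70
RR = 0.1180 / 0.1610 = 0.73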